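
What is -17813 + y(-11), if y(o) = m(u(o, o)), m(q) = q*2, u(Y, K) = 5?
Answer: -17803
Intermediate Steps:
m(q) = 2*q
y(o) = 10 (y(o) = 2*5 = 10)
-17813 + y(-11) = -17813 + 10 = -17803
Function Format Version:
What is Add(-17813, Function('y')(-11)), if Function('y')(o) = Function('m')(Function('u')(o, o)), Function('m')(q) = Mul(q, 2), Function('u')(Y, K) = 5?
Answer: -17803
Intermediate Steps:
Function('m')(q) = Mul(2, q)
Function('y')(o) = 10 (Function('y')(o) = Mul(2, 5) = 10)
Add(-17813, Function('y')(-11)) = Add(-17813, 10) = -17803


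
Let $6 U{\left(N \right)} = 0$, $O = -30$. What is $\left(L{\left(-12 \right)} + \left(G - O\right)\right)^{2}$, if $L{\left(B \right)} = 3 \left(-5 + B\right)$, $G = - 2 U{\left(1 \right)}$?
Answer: $441$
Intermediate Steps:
$U{\left(N \right)} = 0$ ($U{\left(N \right)} = \frac{1}{6} \cdot 0 = 0$)
$G = 0$ ($G = \left(-2\right) 0 = 0$)
$L{\left(B \right)} = -15 + 3 B$
$\left(L{\left(-12 \right)} + \left(G - O\right)\right)^{2} = \left(\left(-15 + 3 \left(-12\right)\right) + \left(0 - -30\right)\right)^{2} = \left(\left(-15 - 36\right) + \left(0 + 30\right)\right)^{2} = \left(-51 + 30\right)^{2} = \left(-21\right)^{2} = 441$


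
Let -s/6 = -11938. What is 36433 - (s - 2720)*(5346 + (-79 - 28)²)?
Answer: -1157273427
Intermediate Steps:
s = 71628 (s = -6*(-11938) = 71628)
36433 - (s - 2720)*(5346 + (-79 - 28)²) = 36433 - (71628 - 2720)*(5346 + (-79 - 28)²) = 36433 - 68908*(5346 + (-107)²) = 36433 - 68908*(5346 + 11449) = 36433 - 68908*16795 = 36433 - 1*1157309860 = 36433 - 1157309860 = -1157273427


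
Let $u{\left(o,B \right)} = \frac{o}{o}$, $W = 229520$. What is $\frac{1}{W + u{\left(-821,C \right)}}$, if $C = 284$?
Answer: $\frac{1}{229521} \approx 4.3569 \cdot 10^{-6}$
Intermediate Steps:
$u{\left(o,B \right)} = 1$
$\frac{1}{W + u{\left(-821,C \right)}} = \frac{1}{229520 + 1} = \frac{1}{229521}$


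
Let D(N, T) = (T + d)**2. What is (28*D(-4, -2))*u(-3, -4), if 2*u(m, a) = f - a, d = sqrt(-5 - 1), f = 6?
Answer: 140*(2 - I*sqrt(6))**2 ≈ -280.0 - 1371.7*I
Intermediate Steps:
d = I*sqrt(6) (d = sqrt(-6) = I*sqrt(6) ≈ 2.4495*I)
u(m, a) = 3 - a/2 (u(m, a) = (6 - a)/2 = 3 - a/2)
D(N, T) = (T + I*sqrt(6))**2
(28*D(-4, -2))*u(-3, -4) = (28*(-2 + I*sqrt(6))**2)*(3 - 1/2*(-4)) = (28*(-2 + I*sqrt(6))**2)*(3 + 2) = (28*(-2 + I*sqrt(6))**2)*5 = 140*(-2 + I*sqrt(6))**2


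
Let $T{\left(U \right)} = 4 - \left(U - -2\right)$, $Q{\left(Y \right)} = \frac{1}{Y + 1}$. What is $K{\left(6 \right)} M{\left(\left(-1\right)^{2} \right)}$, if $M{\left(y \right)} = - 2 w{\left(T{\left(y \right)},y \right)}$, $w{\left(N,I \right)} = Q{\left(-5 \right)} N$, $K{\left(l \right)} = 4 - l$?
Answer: $-1$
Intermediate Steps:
$Q{\left(Y \right)} = \frac{1}{1 + Y}$
$T{\left(U \right)} = 2 - U$ ($T{\left(U \right)} = 4 - \left(U + 2\right) = 4 - \left(2 + U\right) = 2 - U$)
$w{\left(N,I \right)} = - \frac{N}{4}$ ($w{\left(N,I \right)} = \frac{N}{1 - 5} = \frac{N}{-4} = - \frac{N}{4}$)
$M{\left(y \right)} = 1 - \frac{y}{2}$ ($M{\left(y \right)} = - 2 \left(- \frac{2 - y}{4}\right) = - 2 \left(- \frac{1}{2} + \frac{y}{4}\right) = 1 - \frac{y}{2}$)
$K{\left(6 \right)} M{\left(\left(-1\right)^{2} \right)} = \left(4 - 6\right) \left(1 - \frac{\left(-1\right)^{2}}{2}\right) = \left(4 - 6\right) \left(1 - \frac{1}{2}\right) = - 2 \left(1 - \frac{1}{2}\right) = \left(-2\right) \frac{1}{2} = -1$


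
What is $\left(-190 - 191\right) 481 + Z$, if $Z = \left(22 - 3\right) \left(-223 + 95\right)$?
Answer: $-185693$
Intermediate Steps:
$Z = -2432$ ($Z = 19 \left(-128\right) = -2432$)
$\left(-190 - 191\right) 481 + Z = \left(-190 - 191\right) 481 - 2432 = \left(-381\right) 481 - 2432 = -183261 - 2432 = -185693$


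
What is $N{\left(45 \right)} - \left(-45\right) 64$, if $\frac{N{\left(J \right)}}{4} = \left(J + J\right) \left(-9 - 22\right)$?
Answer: $-8280$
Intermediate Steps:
$N{\left(J \right)} = - 248 J$ ($N{\left(J \right)} = 4 \left(J + J\right) \left(-9 - 22\right) = 4 \cdot 2 J \left(-31\right) = 4 \left(- 62 J\right) = - 248 J$)
$N{\left(45 \right)} - \left(-45\right) 64 = \left(-248\right) 45 - \left(-45\right) 64 = -11160 - -2880 = -11160 + 2880 = -8280$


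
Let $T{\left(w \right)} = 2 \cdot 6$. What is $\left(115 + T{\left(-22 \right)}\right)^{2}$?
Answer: $16129$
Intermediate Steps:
$T{\left(w \right)} = 12$
$\left(115 + T{\left(-22 \right)}\right)^{2} = \left(115 + 12\right)^{2} = 127^{2} = 16129$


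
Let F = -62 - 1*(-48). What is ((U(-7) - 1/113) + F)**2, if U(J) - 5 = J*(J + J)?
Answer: 101123136/12769 ≈ 7919.4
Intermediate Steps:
U(J) = 5 + 2*J**2 (U(J) = 5 + J*(J + J) = 5 + J*(2*J) = 5 + 2*J**2)
F = -14 (F = -62 + 48 = -14)
((U(-7) - 1/113) + F)**2 = (((5 + 2*(-7)**2) - 1/113) - 14)**2 = (((5 + 2*49) - 1*1/113) - 14)**2 = (((5 + 98) - 1/113) - 14)**2 = ((103 - 1/113) - 14)**2 = (11638/113 - 14)**2 = (10056/113)**2 = 101123136/12769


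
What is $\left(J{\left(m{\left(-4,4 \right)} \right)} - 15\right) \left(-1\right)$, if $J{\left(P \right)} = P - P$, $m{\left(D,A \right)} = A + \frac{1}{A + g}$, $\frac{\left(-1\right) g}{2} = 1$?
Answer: $15$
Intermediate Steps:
$g = -2$ ($g = \left(-2\right) 1 = -2$)
$m{\left(D,A \right)} = A + \frac{1}{-2 + A}$ ($m{\left(D,A \right)} = A + \frac{1}{A - 2} = A + \frac{1}{-2 + A}$)
$J{\left(P \right)} = 0$
$\left(J{\left(m{\left(-4,4 \right)} \right)} - 15\right) \left(-1\right) = \left(0 - 15\right) \left(-1\right) = \left(-15\right) \left(-1\right) = 15$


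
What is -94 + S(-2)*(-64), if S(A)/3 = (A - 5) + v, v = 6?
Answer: 98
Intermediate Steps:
S(A) = 3 + 3*A (S(A) = 3*((A - 5) + 6) = 3*((-5 + A) + 6) = 3*(1 + A) = 3 + 3*A)
-94 + S(-2)*(-64) = -94 + (3 + 3*(-2))*(-64) = -94 + (3 - 6)*(-64) = -94 - 3*(-64) = -94 + 192 = 98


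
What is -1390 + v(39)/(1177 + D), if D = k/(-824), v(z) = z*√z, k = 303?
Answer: -1390 + 32136*√39/969545 ≈ -1389.8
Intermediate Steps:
v(z) = z^(3/2)
D = -303/824 (D = 303/(-824) = 303*(-1/824) = -303/824 ≈ -0.36772)
-1390 + v(39)/(1177 + D) = -1390 + 39^(3/2)/(1177 - 303/824) = -1390 + (39*√39)/(969545/824) = -1390 + (39*√39)*(824/969545) = -1390 + 32136*√39/969545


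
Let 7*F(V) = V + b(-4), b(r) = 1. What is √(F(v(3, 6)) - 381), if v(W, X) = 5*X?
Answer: 2*I*√4613/7 ≈ 19.405*I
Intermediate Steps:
F(V) = ⅐ + V/7 (F(V) = (V + 1)/7 = (1 + V)/7 = ⅐ + V/7)
√(F(v(3, 6)) - 381) = √((⅐ + (5*6)/7) - 381) = √((⅐ + (⅐)*30) - 381) = √((⅐ + 30/7) - 381) = √(31/7 - 381) = √(-2636/7) = 2*I*√4613/7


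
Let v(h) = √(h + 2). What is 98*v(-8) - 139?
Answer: -139 + 98*I*√6 ≈ -139.0 + 240.05*I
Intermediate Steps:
v(h) = √(2 + h)
98*v(-8) - 139 = 98*√(2 - 8) - 139 = 98*√(-6) - 139 = 98*(I*√6) - 139 = 98*I*√6 - 139 = -139 + 98*I*√6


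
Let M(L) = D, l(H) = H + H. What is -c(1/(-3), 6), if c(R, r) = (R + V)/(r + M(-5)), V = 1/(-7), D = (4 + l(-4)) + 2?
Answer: 5/42 ≈ 0.11905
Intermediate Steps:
l(H) = 2*H
D = -2 (D = (4 + 2*(-4)) + 2 = (4 - 8) + 2 = -4 + 2 = -2)
M(L) = -2
V = -⅐ ≈ -0.14286
c(R, r) = (-⅐ + R)/(-2 + r) (c(R, r) = (R - ⅐)/(r - 2) = (-⅐ + R)/(-2 + r))
-c(1/(-3), 6) = -(-⅐ + 1/(-3))/(-2 + 6) = -(-⅐ - ⅓)/4 = -(-10)/(4*21) = -1*(-5/42) = 5/42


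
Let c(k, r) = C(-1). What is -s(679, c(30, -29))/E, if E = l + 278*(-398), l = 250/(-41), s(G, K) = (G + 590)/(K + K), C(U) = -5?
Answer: -17343/15122180 ≈ -0.0011469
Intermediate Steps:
c(k, r) = -5
s(G, K) = (590 + G)/(2*K) (s(G, K) = (590 + G)/((2*K)) = (590 + G)*(1/(2*K)) = (590 + G)/(2*K))
l = -250/41 (l = 250*(-1/41) = -250/41 ≈ -6.0976)
E = -4536654/41 (E = -250/41 + 278*(-398) = -250/41 - 110644 = -4536654/41 ≈ -1.1065e+5)
-s(679, c(30, -29))/E = -(½)*(590 + 679)/(-5)/(-4536654/41) = -(½)*(-⅕)*1269*(-41)/4536654 = -(-1269)*(-41)/(10*4536654) = -1*17343/15122180 = -17343/15122180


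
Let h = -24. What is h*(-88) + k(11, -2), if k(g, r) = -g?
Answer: 2101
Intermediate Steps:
h*(-88) + k(11, -2) = -24*(-88) - 1*11 = 2112 - 11 = 2101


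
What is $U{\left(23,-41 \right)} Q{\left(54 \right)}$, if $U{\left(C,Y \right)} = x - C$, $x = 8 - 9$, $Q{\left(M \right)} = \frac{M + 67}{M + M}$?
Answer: $- \frac{242}{9} \approx -26.889$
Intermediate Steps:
$Q{\left(M \right)} = \frac{67 + M}{2 M}$
$x = -1$
$U{\left(C,Y \right)} = -1 - C$
$U{\left(23,-41 \right)} Q{\left(54 \right)} = \left(-1 - 23\right) \frac{67 + 54}{2 \cdot 54} = \left(-1 - 23\right) \frac{1}{2} \cdot \frac{1}{54} \cdot 121 = \left(-24\right) \frac{121}{108} = - \frac{242}{9}$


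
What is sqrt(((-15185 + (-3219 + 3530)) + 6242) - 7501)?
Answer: I*sqrt(16133) ≈ 127.02*I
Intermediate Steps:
sqrt(((-15185 + (-3219 + 3530)) + 6242) - 7501) = sqrt(((-15185 + 311) + 6242) - 7501) = sqrt((-14874 + 6242) - 7501) = sqrt(-8632 - 7501) = sqrt(-16133) = I*sqrt(16133)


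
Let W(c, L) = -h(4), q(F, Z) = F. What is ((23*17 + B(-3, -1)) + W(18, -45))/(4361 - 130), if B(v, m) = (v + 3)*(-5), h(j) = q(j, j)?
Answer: 387/4231 ≈ 0.091468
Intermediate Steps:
h(j) = j
B(v, m) = -15 - 5*v (B(v, m) = (3 + v)*(-5) = -15 - 5*v)
W(c, L) = -4 (W(c, L) = -1*4 = -4)
((23*17 + B(-3, -1)) + W(18, -45))/(4361 - 130) = ((23*17 + (-15 - 5*(-3))) - 4)/(4361 - 130) = ((391 + (-15 + 15)) - 4)/4231 = ((391 + 0) - 4)*(1/4231) = (391 - 4)*(1/4231) = 387*(1/4231) = 387/4231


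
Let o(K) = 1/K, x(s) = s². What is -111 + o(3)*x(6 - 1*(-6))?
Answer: -63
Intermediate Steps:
-111 + o(3)*x(6 - 1*(-6)) = -111 + (6 - 1*(-6))²/3 = -111 + (6 + 6)²/3 = -111 + (⅓)*12² = -111 + (⅓)*144 = -111 + 48 = -63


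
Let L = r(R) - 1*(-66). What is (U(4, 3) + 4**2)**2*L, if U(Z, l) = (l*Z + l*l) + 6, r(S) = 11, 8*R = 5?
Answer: 142373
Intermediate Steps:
R = 5/8 (R = (1/8)*5 = 5/8 ≈ 0.62500)
U(Z, l) = 6 + l**2 + Z*l (U(Z, l) = (Z*l + l**2) + 6 = (l**2 + Z*l) + 6 = 6 + l**2 + Z*l)
L = 77 (L = 11 - 1*(-66) = 11 + 66 = 77)
(U(4, 3) + 4**2)**2*L = ((6 + 3**2 + 4*3) + 4**2)**2*77 = ((6 + 9 + 12) + 16)**2*77 = (27 + 16)**2*77 = 43**2*77 = 1849*77 = 142373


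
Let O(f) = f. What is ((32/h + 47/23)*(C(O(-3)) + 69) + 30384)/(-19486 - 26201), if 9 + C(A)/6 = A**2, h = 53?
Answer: -540011/807137 ≈ -0.66905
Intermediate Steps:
C(A) = -54 + 6*A**2
((32/h + 47/23)*(C(O(-3)) + 69) + 30384)/(-19486 - 26201) = ((32/53 + 47/23)*((-54 + 6*(-3)**2) + 69) + 30384)/(-19486 - 26201) = ((32*(1/53) + 47*(1/23))*((-54 + 6*9) + 69) + 30384)/(-45687) = ((32/53 + 47/23)*((-54 + 54) + 69) + 30384)*(-1/45687) = (3227*(0 + 69)/1219 + 30384)*(-1/45687) = ((3227/1219)*69 + 30384)*(-1/45687) = (9681/53 + 30384)*(-1/45687) = (1620033/53)*(-1/45687) = -540011/807137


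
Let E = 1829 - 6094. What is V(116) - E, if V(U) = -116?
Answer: 4149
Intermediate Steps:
E = -4265
V(116) - E = -116 - 1*(-4265) = -116 + 4265 = 4149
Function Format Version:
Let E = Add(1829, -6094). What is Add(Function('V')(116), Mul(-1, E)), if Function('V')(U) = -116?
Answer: 4149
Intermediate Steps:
E = -4265
Add(Function('V')(116), Mul(-1, E)) = Add(-116, Mul(-1, -4265)) = Add(-116, 4265) = 4149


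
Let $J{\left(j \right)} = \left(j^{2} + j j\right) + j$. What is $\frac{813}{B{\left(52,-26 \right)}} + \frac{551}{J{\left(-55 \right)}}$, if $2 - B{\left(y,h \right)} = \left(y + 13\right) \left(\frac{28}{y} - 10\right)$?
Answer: $\frac{5213902}{3698915} \approx 1.4096$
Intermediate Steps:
$J{\left(j \right)} = j + 2 j^{2}$ ($J{\left(j \right)} = \left(j^{2} + j^{2}\right) + j = 2 j^{2} + j = j + 2 j^{2}$)
$B{\left(y,h \right)} = 2 - \left(-10 + \frac{28}{y}\right) \left(13 + y\right)$ ($B{\left(y,h \right)} = 2 - \left(y + 13\right) \left(\frac{28}{y} - 10\right) = 2 - \left(13 + y\right) \left(-10 + \frac{28}{y}\right) = 2 - \left(-10 + \frac{28}{y}\right) \left(13 + y\right)$)
$\frac{813}{B{\left(52,-26 \right)}} + \frac{551}{J{\left(-55 \right)}} = \frac{813}{104 - \frac{364}{52} + 10 \cdot 52} + \frac{551}{\left(-55\right) \left(1 + 2 \left(-55\right)\right)} = \frac{813}{104 - 7 + 520} + \frac{551}{\left(-55\right) \left(1 - 110\right)} = \frac{813}{104 - 7 + 520} + \frac{551}{\left(-55\right) \left(-109\right)} = \frac{813}{617} + \frac{551}{5995} = \frac{5213902}{3698915}$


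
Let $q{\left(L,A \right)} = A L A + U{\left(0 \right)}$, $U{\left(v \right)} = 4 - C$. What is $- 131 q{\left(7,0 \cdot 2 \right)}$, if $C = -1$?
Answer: $-655$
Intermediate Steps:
$U{\left(v \right)} = 5$ ($U{\left(v \right)} = 4 - -1 = 4 + 1 = 5$)
$q{\left(L,A \right)} = 5 + L A^{2}$ ($q{\left(L,A \right)} = A L A + 5 = L A^{2} + 5 = 5 + L A^{2}$)
$- 131 q{\left(7,0 \cdot 2 \right)} = - 131 \left(5 + 7 \left(0 \cdot 2\right)^{2}\right) = - 131 \left(5 + 7 \cdot 0^{2}\right) = - 131 \left(5 + 7 \cdot 0\right) = - 131 \left(5 + 0\right) = \left(-131\right) 5 = -655$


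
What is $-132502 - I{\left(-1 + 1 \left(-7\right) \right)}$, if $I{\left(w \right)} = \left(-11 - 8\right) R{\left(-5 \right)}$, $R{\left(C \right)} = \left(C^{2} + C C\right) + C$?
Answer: $-131647$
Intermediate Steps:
$R{\left(C \right)} = C + 2 C^{2}$ ($R{\left(C \right)} = \left(C^{2} + C^{2}\right) + C = 2 C^{2} + C = C + 2 C^{2}$)
$I{\left(w \right)} = -855$ ($I{\left(w \right)} = \left(-11 - 8\right) \left(- 5 \left(1 + 2 \left(-5\right)\right)\right) = \left(-11 - 8\right) \left(- 5 \left(1 - 10\right)\right) = \left(-11 - 8\right) \left(\left(-5\right) \left(-9\right)\right) = \left(-19\right) 45 = -855$)
$-132502 - I{\left(-1 + 1 \left(-7\right) \right)} = -132502 - -855 = -132502 + 855 = -131647$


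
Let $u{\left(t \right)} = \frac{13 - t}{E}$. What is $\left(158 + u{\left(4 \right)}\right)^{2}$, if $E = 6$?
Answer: $\frac{101761}{4} \approx 25440.0$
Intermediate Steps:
$u{\left(t \right)} = \frac{13}{6} - \frac{t}{6}$ ($u{\left(t \right)} = \frac{13 - t}{6} = \left(13 - t\right) \frac{1}{6} = \frac{13}{6} - \frac{t}{6}$)
$\left(158 + u{\left(4 \right)}\right)^{2} = \left(158 + \left(\frac{13}{6} - \frac{2}{3}\right)\right)^{2} = \left(158 + \frac{3}{2}\right)^{2} = \left(\frac{319}{2}\right)^{2} = \frac{101761}{4}$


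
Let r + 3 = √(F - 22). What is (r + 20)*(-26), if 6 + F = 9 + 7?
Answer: -442 - 52*I*√3 ≈ -442.0 - 90.067*I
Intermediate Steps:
F = 10 (F = -6 + (9 + 7) = -6 + 16 = 10)
r = -3 + 2*I*√3 (r = -3 + √(10 - 22) = -3 + √(-12) = -3 + 2*I*√3 ≈ -3.0 + 3.4641*I)
(r + 20)*(-26) = ((-3 + 2*I*√3) + 20)*(-26) = (17 + 2*I*√3)*(-26) = -442 - 52*I*√3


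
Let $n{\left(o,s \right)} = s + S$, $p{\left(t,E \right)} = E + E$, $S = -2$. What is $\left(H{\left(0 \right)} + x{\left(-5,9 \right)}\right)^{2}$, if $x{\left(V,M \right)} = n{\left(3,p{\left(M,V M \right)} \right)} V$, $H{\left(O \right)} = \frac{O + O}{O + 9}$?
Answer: $211600$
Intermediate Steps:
$p{\left(t,E \right)} = 2 E$
$n{\left(o,s \right)} = -2 + s$ ($n{\left(o,s \right)} = s - 2 = -2 + s$)
$H{\left(O \right)} = \frac{2 O}{9 + O}$
$x{\left(V,M \right)} = V \left(-2 + 2 M V\right)$ ($x{\left(V,M \right)} = \left(-2 + 2 V M\right) V = \left(-2 + 2 M V\right) V = V \left(-2 + 2 M V\right)$)
$\left(H{\left(0 \right)} + x{\left(-5,9 \right)}\right)^{2} = \left(2 \cdot 0 \frac{1}{9 + 0} + 2 \left(-5\right) \left(-1 + 9 \left(-5\right)\right)\right)^{2} = \left(2 \cdot 0 \cdot \frac{1}{9} + 2 \left(-5\right) \left(-1 - 45\right)\right)^{2} = \left(2 \cdot 0 \cdot \frac{1}{9} + 2 \left(-5\right) \left(-46\right)\right)^{2} = \left(0 + 460\right)^{2} = 460^{2} = 211600$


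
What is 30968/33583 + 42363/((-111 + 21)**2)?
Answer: 20660709/3358300 ≈ 6.1521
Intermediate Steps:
30968/33583 + 42363/((-111 + 21)**2) = 30968*(1/33583) + 42363/((-90)**2) = 30968/33583 + 42363/8100 = 30968/33583 + 42363*(1/8100) = 30968/33583 + 523/100 = 20660709/3358300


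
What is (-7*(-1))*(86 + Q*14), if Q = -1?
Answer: 504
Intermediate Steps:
(-7*(-1))*(86 + Q*14) = (-7*(-1))*(86 - 1*14) = 7*(86 - 14) = 7*72 = 504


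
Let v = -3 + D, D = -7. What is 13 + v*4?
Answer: -27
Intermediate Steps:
v = -10 (v = -3 - 7 = -10)
13 + v*4 = 13 - 10*4 = 13 - 40 = -27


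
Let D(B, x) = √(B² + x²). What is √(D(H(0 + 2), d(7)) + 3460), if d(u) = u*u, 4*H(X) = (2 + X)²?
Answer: √(3460 + √2417) ≈ 59.238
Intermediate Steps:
H(X) = (2 + X)²/4
d(u) = u²
√(D(H(0 + 2), d(7)) + 3460) = √(√(((2 + (0 + 2))²/4)² + (7²)²) + 3460) = √(√(((2 + 2)²/4)² + 49²) + 3460) = √(√(((¼)*4²)² + 2401) + 3460) = √(√(((¼)*16)² + 2401) + 3460) = √(√(4² + 2401) + 3460) = √(√(16 + 2401) + 3460) = √(√2417 + 3460) = √(3460 + √2417)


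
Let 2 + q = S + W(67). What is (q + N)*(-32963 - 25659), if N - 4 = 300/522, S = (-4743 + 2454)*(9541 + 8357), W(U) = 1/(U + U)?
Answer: 13999256002622003/5829 ≈ 2.4017e+12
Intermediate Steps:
W(U) = 1/(2*U)
S = -40968522 (S = -2289*17898 = -40968522)
N = 398/87 (N = 4 + 300/522 = 4 + 300*(1/522) = 4 + 50/87 = 398/87 ≈ 4.5747)
q = -5489782215/134 (q = -2 + (-40968522 + (1/2)/67) = -2 + (-40968522 + (1/2)*(1/67)) = -2 + (-40968522 + 1/134) = -2 - 5489781947/134 = -5489782215/134 ≈ -4.0969e+7)
(q + N)*(-32963 - 25659) = (-5489782215/134 + 398/87)*(-32963 - 25659) = -477610999373/11658*(-58622) = 13999256002622003/5829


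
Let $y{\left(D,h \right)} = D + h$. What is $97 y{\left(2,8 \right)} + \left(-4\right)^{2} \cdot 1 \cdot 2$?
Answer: $1002$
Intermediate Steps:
$97 y{\left(2,8 \right)} + \left(-4\right)^{2} \cdot 1 \cdot 2 = 97 \left(2 + 8\right) + \left(-4\right)^{2} \cdot 1 \cdot 2 = 97 \cdot 10 + 16 \cdot 2 = 970 + 32 = 1002$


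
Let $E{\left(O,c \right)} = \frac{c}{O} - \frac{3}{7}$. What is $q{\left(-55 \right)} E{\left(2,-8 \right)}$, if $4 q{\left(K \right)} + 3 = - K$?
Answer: $- \frac{403}{7} \approx -57.571$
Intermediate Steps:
$q{\left(K \right)} = - \frac{3}{4} - \frac{K}{4}$ ($q{\left(K \right)} = - \frac{3}{4} + \frac{\left(-1\right) K}{4} = - \frac{3}{4} - \frac{K}{4}$)
$E{\left(O,c \right)} = - \frac{3}{7} + \frac{c}{O}$ ($E{\left(O,c \right)} = \frac{c}{O} - \frac{3}{7} = - \frac{3}{7} + \frac{c}{O}$)
$q{\left(-55 \right)} E{\left(2,-8 \right)} = \left(- \frac{3}{4} - - \frac{55}{4}\right) \left(- \frac{3}{7} - \frac{8}{2}\right) = \left(- \frac{3}{4} + \frac{55}{4}\right) \left(- \frac{3}{7} - 4\right) = 13 \left(- \frac{3}{7} - 4\right) = 13 \left(- \frac{31}{7}\right) = - \frac{403}{7}$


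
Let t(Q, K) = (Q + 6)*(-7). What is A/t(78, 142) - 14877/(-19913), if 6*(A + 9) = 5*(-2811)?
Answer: 111146191/23417688 ≈ 4.7462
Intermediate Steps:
t(Q, K) = -42 - 7*Q (t(Q, K) = (6 + Q)*(-7) = -42 - 7*Q)
A = -4703/2 (A = -9 + (5*(-2811))/6 = -9 + (⅙)*(-14055) = -9 - 4685/2 = -4703/2 ≈ -2351.5)
A/t(78, 142) - 14877/(-19913) = -4703/(2*(-42 - 7*78)) - 14877/(-19913) = -4703/(2*(-42 - 546)) - 14877*(-1/19913) = -4703/2/(-588) + 14877/19913 = -4703/2*(-1/588) + 14877/19913 = 4703/1176 + 14877/19913 = 111146191/23417688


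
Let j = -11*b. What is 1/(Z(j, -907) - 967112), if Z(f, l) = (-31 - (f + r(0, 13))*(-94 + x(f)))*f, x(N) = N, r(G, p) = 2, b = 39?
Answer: 1/94850896 ≈ 1.0543e-8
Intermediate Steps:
j = -429 (j = -11*39 = -429)
Z(f, l) = f*(-31 - (-94 + f)*(2 + f)) (Z(f, l) = (-31 - (f + 2)*(-94 + f))*f = (-31 - (2 + f)*(-94 + f))*f = (-31 - (-94 + f)*(2 + f))*f = f*(-31 - (-94 + f)*(2 + f)))
1/(Z(j, -907) - 967112) = 1/(-429*(157 - 1*(-429)**2 + 92*(-429)) - 967112) = 1/(-429*(157 - 1*184041 - 39468) - 967112) = 1/(-429*(157 - 184041 - 39468) - 967112) = 1/(-429*(-223352) - 967112) = 1/(95818008 - 967112) = 1/94850896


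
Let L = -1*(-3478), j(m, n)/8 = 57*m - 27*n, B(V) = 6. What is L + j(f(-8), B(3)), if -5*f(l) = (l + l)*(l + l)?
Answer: -105826/5 ≈ -21165.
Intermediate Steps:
f(l) = -4*l²/5 (f(l) = -(l + l)*(l + l)/5 = -2*l*2*l/5 = -4*l²/5)
j(m, n) = -216*n + 456*m (j(m, n) = 8*(57*m - 27*n) = 8*(-27*n + 57*m) = -216*n + 456*m)
L = 3478
L + j(f(-8), B(3)) = 3478 + (-216*6 + 456*(-⅘*(-8)²)) = 3478 + (-1296 + 456*(-⅘*64)) = 3478 + (-1296 + 456*(-256/5)) = 3478 + (-1296 - 116736/5) = 3478 - 123216/5 = -105826/5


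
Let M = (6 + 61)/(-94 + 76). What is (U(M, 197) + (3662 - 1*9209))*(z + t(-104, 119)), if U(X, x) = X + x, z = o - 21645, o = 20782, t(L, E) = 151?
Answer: 34306652/9 ≈ 3.8118e+6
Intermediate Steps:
M = -67/18 (M = 67/(-18) = 67*(-1/18) = -67/18 ≈ -3.7222)
z = -863 (z = 20782 - 21645 = -863)
(U(M, 197) + (3662 - 1*9209))*(z + t(-104, 119)) = ((-67/18 + 197) + (3662 - 1*9209))*(-863 + 151) = (3479/18 + (3662 - 9209))*(-712) = (3479/18 - 5547)*(-712) = -96367/18*(-712) = 34306652/9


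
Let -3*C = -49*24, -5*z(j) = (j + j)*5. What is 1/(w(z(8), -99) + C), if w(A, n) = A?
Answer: 1/376 ≈ 0.0026596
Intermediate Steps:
z(j) = -2*j (z(j) = -(j + j)*5/5 = -2*j*5/5 = -2*j)
C = 392 (C = -(-49)*24/3 = -⅓*(-1176) = 392)
1/(w(z(8), -99) + C) = 1/(-2*8 + 392) = 1/(-16 + 392) = 1/376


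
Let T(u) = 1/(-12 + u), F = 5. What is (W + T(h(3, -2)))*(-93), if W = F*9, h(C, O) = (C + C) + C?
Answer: -4154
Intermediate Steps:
h(C, O) = 3*C (h(C, O) = 2*C + C = 3*C)
W = 45 (W = 5*9 = 45)
(W + T(h(3, -2)))*(-93) = (45 + 1/(-12 + 3*3))*(-93) = (45 + 1/(-12 + 9))*(-93) = (45 + 1/(-3))*(-93) = (45 - ⅓)*(-93) = (134/3)*(-93) = -4154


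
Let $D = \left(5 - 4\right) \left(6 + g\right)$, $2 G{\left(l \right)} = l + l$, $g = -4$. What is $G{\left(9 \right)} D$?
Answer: $18$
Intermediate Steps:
$G{\left(l \right)} = l$ ($G{\left(l \right)} = \frac{l + l}{2} = \frac{2 l}{2} = l$)
$D = 2$ ($D = \left(5 - 4\right) \left(6 - 4\right) = 1 \cdot 2 = 2$)
$G{\left(9 \right)} D = 9 \cdot 2 = 18$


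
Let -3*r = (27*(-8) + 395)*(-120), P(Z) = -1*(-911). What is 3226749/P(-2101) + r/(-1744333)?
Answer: 5628518240657/1589087363 ≈ 3542.0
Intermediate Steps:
P(Z) = 911
r = 7160 (r = -(27*(-8) + 395)*(-120)/3 = -(-216 + 395)*(-120)/3 = -179*(-120)/3 = -⅓*(-21480) = 7160)
3226749/P(-2101) + r/(-1744333) = 3226749/911 + 7160/(-1744333) = 3226749*(1/911) + 7160*(-1/1744333) = 3226749/911 - 7160/1744333 = 5628518240657/1589087363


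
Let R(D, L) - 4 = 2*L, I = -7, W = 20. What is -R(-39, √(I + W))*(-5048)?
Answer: 20192 + 10096*√13 ≈ 56594.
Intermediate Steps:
R(D, L) = 4 + 2*L
-R(-39, √(I + W))*(-5048) = -(4 + 2*√(-7 + 20))*(-5048) = -(4 + 2*√13)*(-5048) = -(-20192 - 10096*√13) = 20192 + 10096*√13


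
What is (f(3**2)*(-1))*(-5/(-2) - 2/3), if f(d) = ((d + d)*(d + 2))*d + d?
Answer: -6567/2 ≈ -3283.5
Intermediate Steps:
f(d) = d + 2*d**2*(2 + d) (f(d) = ((2*d)*(2 + d))*d + d = (2*d*(2 + d))*d + d = 2*d**2*(2 + d) + d = d + 2*d**2*(2 + d))
(f(3**2)*(-1))*(-5/(-2) - 2/3) = ((3**2*(1 + 2*(3**2)**2 + 4*3**2))*(-1))*(-5/(-2) - 2/3) = ((9*(1 + 2*9**2 + 4*9))*(-1))*(-5*(-1/2) - 2*1/3) = ((9*(1 + 2*81 + 36))*(-1))*(5/2 - 2/3) = ((9*(1 + 162 + 36))*(-1))*(11/6) = ((9*199)*(-1))*(11/6) = (1791*(-1))*(11/6) = -1791*11/6 = -6567/2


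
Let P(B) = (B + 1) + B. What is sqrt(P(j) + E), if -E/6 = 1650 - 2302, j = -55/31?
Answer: sqrt(3756983)/31 ≈ 62.526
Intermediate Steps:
j = -55/31 (j = -55*1/31 = -55/31 ≈ -1.7742)
P(B) = 1 + 2*B (P(B) = (1 + B) + B = 1 + 2*B)
E = 3912 (E = -6*(1650 - 2302) = -6*(-652) = 3912)
sqrt(P(j) + E) = sqrt((1 + 2*(-55/31)) + 3912) = sqrt((1 - 110/31) + 3912) = sqrt(-79/31 + 3912) = sqrt(121193/31) = sqrt(3756983)/31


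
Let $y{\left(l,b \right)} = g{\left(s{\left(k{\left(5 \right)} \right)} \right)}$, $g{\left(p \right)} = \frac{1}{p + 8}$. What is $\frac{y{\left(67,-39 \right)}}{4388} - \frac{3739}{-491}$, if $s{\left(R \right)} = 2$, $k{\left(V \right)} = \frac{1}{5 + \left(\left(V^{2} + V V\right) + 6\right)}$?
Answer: $\frac{164067811}{21545080} \approx 7.6151$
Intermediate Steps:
$k{\left(V \right)} = \frac{1}{11 + 2 V^{2}}$ ($k{\left(V \right)} = \frac{1}{5 + \left(\left(V^{2} + V^{2}\right) + 6\right)} = \frac{1}{5 + \left(2 V^{2} + 6\right)} = \frac{1}{5 + \left(6 + 2 V^{2}\right)} = \frac{1}{11 + 2 V^{2}}$)
$g{\left(p \right)} = \frac{1}{8 + p}$
$y{\left(l,b \right)} = \frac{1}{10}$ ($y{\left(l,b \right)} = \frac{1}{8 + 2} = \frac{1}{10}$)
$\frac{y{\left(67,-39 \right)}}{4388} - \frac{3739}{-491} = \frac{1}{10 \cdot 4388} - \frac{3739}{-491} = \frac{1}{10} \cdot \frac{1}{4388} - - \frac{3739}{491} = \frac{1}{43880} + \frac{3739}{491} = \frac{164067811}{21545080}$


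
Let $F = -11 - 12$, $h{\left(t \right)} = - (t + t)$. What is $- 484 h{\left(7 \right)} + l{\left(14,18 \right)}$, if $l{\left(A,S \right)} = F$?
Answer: $6753$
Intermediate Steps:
$h{\left(t \right)} = - 2 t$
$F = -23$ ($F = -11 - 12 = -23$)
$l{\left(A,S \right)} = -23$
$- 484 h{\left(7 \right)} + l{\left(14,18 \right)} = - 484 \left(\left(-2\right) 7\right) - 23 = \left(-484\right) \left(-14\right) - 23 = 6776 - 23 = 6753$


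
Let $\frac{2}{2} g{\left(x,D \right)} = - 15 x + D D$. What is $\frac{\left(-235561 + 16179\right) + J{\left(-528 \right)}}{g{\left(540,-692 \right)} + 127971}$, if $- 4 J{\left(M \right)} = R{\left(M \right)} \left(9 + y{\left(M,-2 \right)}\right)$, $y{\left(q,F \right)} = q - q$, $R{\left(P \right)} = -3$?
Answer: $- \frac{877501}{2394940} \approx -0.3664$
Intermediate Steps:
$y{\left(q,F \right)} = 0$
$g{\left(x,D \right)} = D^{2} - 15 x$ ($g{\left(x,D \right)} = - 15 x + D D = - 15 x + D^{2} = D^{2} - 15 x$)
$J{\left(M \right)} = \frac{27}{4}$ ($J{\left(M \right)} = - \frac{\left(-3\right) \left(9 + 0\right)}{4} = - \frac{\left(-3\right) 9}{4} = \left(- \frac{1}{4}\right) \left(-27\right) = \frac{27}{4}$)
$\frac{\left(-235561 + 16179\right) + J{\left(-528 \right)}}{g{\left(540,-692 \right)} + 127971} = \frac{\left(-235561 + 16179\right) + \frac{27}{4}}{\left(\left(-692\right)^{2} - 8100\right) + 127971} = \frac{-219382 + \frac{27}{4}}{\left(478864 - 8100\right) + 127971} = - \frac{877501}{4 \left(470764 + 127971\right)} = - \frac{877501}{4 \cdot 598735} = \left(- \frac{877501}{4}\right) \frac{1}{598735} = - \frac{877501}{2394940}$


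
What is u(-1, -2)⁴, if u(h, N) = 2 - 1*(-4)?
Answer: 1296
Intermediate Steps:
u(h, N) = 6 (u(h, N) = 2 + 4 = 6)
u(-1, -2)⁴ = 6⁴ = 1296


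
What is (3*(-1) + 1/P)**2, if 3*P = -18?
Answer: 361/36 ≈ 10.028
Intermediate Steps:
P = -6 (P = (1/3)*(-18) = -6)
(3*(-1) + 1/P)**2 = (3*(-1) + 1/(-6))**2 = (-3 - 1/6)**2 = (-19/6)**2 = 361/36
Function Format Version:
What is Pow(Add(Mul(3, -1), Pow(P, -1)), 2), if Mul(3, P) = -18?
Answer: Rational(361, 36) ≈ 10.028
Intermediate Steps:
P = -6 (P = Mul(Rational(1, 3), -18) = -6)
Pow(Add(Mul(3, -1), Pow(P, -1)), 2) = Pow(Add(Mul(3, -1), Pow(-6, -1)), 2) = Pow(Add(-3, Rational(-1, 6)), 2) = Pow(Rational(-19, 6), 2) = Rational(361, 36)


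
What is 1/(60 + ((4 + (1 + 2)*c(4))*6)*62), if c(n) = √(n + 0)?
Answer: 1/3780 ≈ 0.00026455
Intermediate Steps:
c(n) = √n
1/(60 + ((4 + (1 + 2)*c(4))*6)*62) = 1/(60 + ((4 + (1 + 2)*√4)*6)*62) = 1/(60 + ((4 + 3*2)*6)*62) = 1/(60 + ((4 + 6)*6)*62) = 1/(60 + (10*6)*62) = 1/(60 + 60*62) = 1/(60 + 3720) = 1/3780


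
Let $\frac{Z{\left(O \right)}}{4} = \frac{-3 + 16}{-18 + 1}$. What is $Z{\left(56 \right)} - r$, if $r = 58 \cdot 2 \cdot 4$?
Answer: $- \frac{7940}{17} \approx -467.06$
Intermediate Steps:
$r = 464$ ($r = 58 \cdot 8 = 464$)
$Z{\left(O \right)} = - \frac{52}{17}$ ($Z{\left(O \right)} = 4 \frac{-3 + 16}{-18 + 1} = 4 \frac{13}{-17} = 4 \cdot 13 \left(- \frac{1}{17}\right) = 4 \left(- \frac{13}{17}\right) = - \frac{52}{17}$)
$Z{\left(56 \right)} - r = - \frac{52}{17} - 464 = - \frac{7940}{17}$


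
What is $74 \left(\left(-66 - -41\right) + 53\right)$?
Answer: $2072$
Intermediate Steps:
$74 \left(\left(-66 - -41\right) + 53\right) = 74 \left(\left(-66 + 41\right) + 53\right) = 74 \left(-25 + 53\right) = 74 \cdot 28 = 2072$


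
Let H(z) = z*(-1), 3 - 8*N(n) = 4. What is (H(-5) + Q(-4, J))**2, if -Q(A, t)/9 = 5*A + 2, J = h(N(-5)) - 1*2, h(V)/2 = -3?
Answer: 27889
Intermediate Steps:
N(n) = -1/8 (N(n) = 3/8 - 1/8*4 = 3/8 - 1/2 = -1/8)
h(V) = -6 (h(V) = 2*(-3) = -6)
J = -8 (J = -6 - 1*2 = -6 - 2 = -8)
Q(A, t) = -18 - 45*A (Q(A, t) = -9*(5*A + 2) = -9*(2 + 5*A) = -18 - 45*A)
H(z) = -z
(H(-5) + Q(-4, J))**2 = (-1*(-5) + (-18 - 45*(-4)))**2 = (5 + (-18 + 180))**2 = (5 + 162)**2 = 167**2 = 27889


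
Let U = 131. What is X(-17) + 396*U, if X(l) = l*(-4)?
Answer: 51944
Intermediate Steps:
X(l) = -4*l
X(-17) + 396*U = -4*(-17) + 396*131 = 68 + 51876 = 51944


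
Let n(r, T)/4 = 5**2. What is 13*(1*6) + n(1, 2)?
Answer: 178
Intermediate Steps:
n(r, T) = 100 (n(r, T) = 4*5**2 = 4*25 = 100)
13*(1*6) + n(1, 2) = 13*(1*6) + 100 = 13*6 + 100 = 78 + 100 = 178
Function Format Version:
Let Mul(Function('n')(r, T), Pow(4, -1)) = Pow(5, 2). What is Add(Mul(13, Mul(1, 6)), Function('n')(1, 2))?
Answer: 178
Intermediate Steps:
Function('n')(r, T) = 100 (Function('n')(r, T) = Mul(4, Pow(5, 2)) = Mul(4, 25) = 100)
Add(Mul(13, Mul(1, 6)), Function('n')(1, 2)) = Add(Mul(13, Mul(1, 6)), 100) = Add(Mul(13, 6), 100) = Add(78, 100) = 178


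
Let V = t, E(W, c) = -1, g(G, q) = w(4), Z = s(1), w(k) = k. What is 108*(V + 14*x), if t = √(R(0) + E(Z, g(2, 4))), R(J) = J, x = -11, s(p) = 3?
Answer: -16632 + 108*I ≈ -16632.0 + 108.0*I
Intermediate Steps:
Z = 3
g(G, q) = 4
t = I (t = √(0 - 1) = √(-1) = I ≈ 1.0*I)
V = I ≈ 1.0*I
108*(V + 14*x) = 108*(I + 14*(-11)) = 108*(I - 154) = 108*(-154 + I) = -16632 + 108*I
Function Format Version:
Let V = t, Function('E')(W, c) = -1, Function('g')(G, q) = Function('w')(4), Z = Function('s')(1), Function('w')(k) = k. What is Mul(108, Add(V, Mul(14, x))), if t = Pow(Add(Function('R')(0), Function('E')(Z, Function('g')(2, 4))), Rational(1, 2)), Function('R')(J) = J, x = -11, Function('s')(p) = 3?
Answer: Add(-16632, Mul(108, I)) ≈ Add(-16632., Mul(108.00, I))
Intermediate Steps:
Z = 3
Function('g')(G, q) = 4
t = I (t = Pow(Add(0, -1), Rational(1, 2)) = Pow(-1, Rational(1, 2)) = I ≈ Mul(1.0000, I))
V = I ≈ Mul(1.0000, I)
Mul(108, Add(V, Mul(14, x))) = Mul(108, Add(I, Mul(14, -11))) = Mul(108, Add(I, -154)) = Mul(108, Add(-154, I)) = Add(-16632, Mul(108, I))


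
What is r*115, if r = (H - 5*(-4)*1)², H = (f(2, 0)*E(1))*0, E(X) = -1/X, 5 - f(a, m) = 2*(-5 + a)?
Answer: 46000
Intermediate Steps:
f(a, m) = 15 - 2*a (f(a, m) = 5 - 2*(-5 + a) = 5 - (-10 + 2*a) = 5 + (10 - 2*a) = 15 - 2*a)
H = 0 (H = ((15 - 2*2)*(-1/1))*0 = ((15 - 4)*(-1*1))*0 = (11*(-1))*0 = -11*0 = 0)
r = 400 (r = (0 - 5*(-4)*1)² = (0 + 20*1)² = (0 + 20)² = 20² = 400)
r*115 = 400*115 = 46000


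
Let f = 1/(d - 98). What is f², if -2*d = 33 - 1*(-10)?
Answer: 4/57121 ≈ 7.0027e-5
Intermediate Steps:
d = -43/2 (d = -(33 - 1*(-10))/2 = -(33 + 10)/2 = -½*43 = -43/2 ≈ -21.500)
f = -2/239 (f = 1/(-43/2 - 98) = 1/(-239/2) = -2/239 ≈ -0.0083682)
f² = (-2/239)² = 4/57121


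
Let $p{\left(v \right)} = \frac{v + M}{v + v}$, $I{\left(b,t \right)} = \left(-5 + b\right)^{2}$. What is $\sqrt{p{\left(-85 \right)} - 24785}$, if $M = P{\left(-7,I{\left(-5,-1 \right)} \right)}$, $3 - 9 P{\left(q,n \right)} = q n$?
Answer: $\frac{i \sqrt{1611641990}}{255} \approx 157.43 i$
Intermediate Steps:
$P{\left(q,n \right)} = \frac{1}{3} - \frac{n q}{9}$ ($P{\left(q,n \right)} = \frac{1}{3} - \frac{q n}{9} = \frac{1}{3} - \frac{n q}{9}$)
$M = \frac{703}{9}$ ($M = \frac{1}{3} - \frac{1}{9} \left(-5 - 5\right)^{2} \left(-7\right) = \frac{1}{3} - \frac{1}{9} \left(-10\right)^{2} \left(-7\right) = \frac{1}{3} - \frac{100}{9} \left(-7\right) = \frac{1}{3} + \frac{700}{9} = \frac{703}{9} \approx 78.111$)
$p{\left(v \right)} = \frac{\frac{703}{9} + v}{2 v}$ ($p{\left(v \right)} = \frac{v + \frac{703}{9}}{v + v} = \frac{\frac{703}{9} + v}{2 v}$)
$\sqrt{p{\left(-85 \right)} - 24785} = \sqrt{\frac{703 + 9 \left(-85\right)}{18 \left(-85\right)} - 24785} = \sqrt{\frac{1}{18} \left(- \frac{1}{85}\right) \left(703 - 765\right) - 24785} = \sqrt{\frac{1}{18} \left(- \frac{1}{85}\right) \left(-62\right) - 24785} = \sqrt{\frac{31}{765} - 24785} = \sqrt{- \frac{18960494}{765}} = \frac{i \sqrt{1611641990}}{255}$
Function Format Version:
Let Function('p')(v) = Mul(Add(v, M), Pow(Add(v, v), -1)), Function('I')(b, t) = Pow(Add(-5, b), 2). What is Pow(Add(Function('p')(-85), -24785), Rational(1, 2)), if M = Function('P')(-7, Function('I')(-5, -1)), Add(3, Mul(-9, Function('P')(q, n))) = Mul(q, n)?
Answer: Mul(Rational(1, 255), I, Pow(1611641990, Rational(1, 2))) ≈ Mul(157.43, I)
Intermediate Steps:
Function('P')(q, n) = Add(Rational(1, 3), Mul(Rational(-1, 9), n, q)) (Function('P')(q, n) = Add(Rational(1, 3), Mul(Rational(-1, 9), Mul(q, n))) = Add(Rational(1, 3), Mul(Rational(-1, 9), Mul(n, q))) = Add(Rational(1, 3), Mul(Rational(-1, 9), n, q)))
M = Rational(703, 9) (M = Add(Rational(1, 3), Mul(Rational(-1, 9), Pow(Add(-5, -5), 2), -7)) = Add(Rational(1, 3), Mul(Rational(-1, 9), Pow(-10, 2), -7)) = Add(Rational(1, 3), Mul(Rational(-1, 9), 100, -7)) = Add(Rational(1, 3), Rational(700, 9)) = Rational(703, 9) ≈ 78.111)
Function('p')(v) = Mul(Rational(1, 2), Pow(v, -1), Add(Rational(703, 9), v)) (Function('p')(v) = Mul(Add(v, Rational(703, 9)), Pow(Add(v, v), -1)) = Mul(Add(Rational(703, 9), v), Pow(Mul(2, v), -1)) = Mul(Add(Rational(703, 9), v), Mul(Rational(1, 2), Pow(v, -1))) = Mul(Rational(1, 2), Pow(v, -1), Add(Rational(703, 9), v)))
Pow(Add(Function('p')(-85), -24785), Rational(1, 2)) = Pow(Add(Mul(Rational(1, 18), Pow(-85, -1), Add(703, Mul(9, -85))), -24785), Rational(1, 2)) = Pow(Add(Mul(Rational(1, 18), Rational(-1, 85), Add(703, -765)), -24785), Rational(1, 2)) = Pow(Add(Mul(Rational(1, 18), Rational(-1, 85), -62), -24785), Rational(1, 2)) = Pow(Add(Rational(31, 765), -24785), Rational(1, 2)) = Pow(Rational(-18960494, 765), Rational(1, 2)) = Mul(Rational(1, 255), I, Pow(1611641990, Rational(1, 2)))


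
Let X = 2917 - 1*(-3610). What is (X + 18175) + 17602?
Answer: 42304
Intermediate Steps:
X = 6527 (X = 2917 + 3610 = 6527)
(X + 18175) + 17602 = (6527 + 18175) + 17602 = 24702 + 17602 = 42304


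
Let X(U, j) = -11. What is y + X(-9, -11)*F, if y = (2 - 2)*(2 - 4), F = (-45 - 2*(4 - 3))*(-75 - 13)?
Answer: -45496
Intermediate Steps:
F = 4136 (F = (-45 - 2*1)*(-88) = (-45 - 2)*(-88) = -47*(-88) = 4136)
y = 0 (y = 0*(-2) = 0)
y + X(-9, -11)*F = 0 - 11*4136 = 0 - 45496 = -45496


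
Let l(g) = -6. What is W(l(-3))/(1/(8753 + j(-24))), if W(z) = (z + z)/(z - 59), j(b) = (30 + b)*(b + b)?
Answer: 20316/13 ≈ 1562.8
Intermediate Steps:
j(b) = 2*b*(30 + b) (j(b) = (30 + b)*(2*b) = 2*b*(30 + b))
W(z) = 2*z/(-59 + z) (W(z) = (2*z)/(-59 + z) = 2*z/(-59 + z))
W(l(-3))/(1/(8753 + j(-24))) = (2*(-6)/(-59 - 6))/(1/(8753 + 2*(-24)*(30 - 24))) = (2*(-6)/(-65))/(1/(8753 + 2*(-24)*6)) = (2*(-6)*(-1/65))/(1/(8753 - 288)) = 12/(65*(1/8465)) = (12/65)*8465 = 20316/13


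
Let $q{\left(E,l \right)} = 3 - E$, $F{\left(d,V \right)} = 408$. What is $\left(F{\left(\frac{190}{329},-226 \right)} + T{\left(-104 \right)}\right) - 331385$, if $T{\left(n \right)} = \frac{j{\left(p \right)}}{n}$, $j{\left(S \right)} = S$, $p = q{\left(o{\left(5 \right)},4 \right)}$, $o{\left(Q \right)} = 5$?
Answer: $- \frac{17210803}{52} \approx -3.3098 \cdot 10^{5}$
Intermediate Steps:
$p = -2$ ($p = 3 - 5 = -2$)
$T{\left(n \right)} = - \frac{2}{n}$
$\left(F{\left(\frac{190}{329},-226 \right)} + T{\left(-104 \right)}\right) - 331385 = \left(408 - \frac{2}{-104}\right) - 331385 = \left(408 - - \frac{1}{52}\right) - 331385 = \left(408 + \frac{1}{52}\right) - 331385 = \frac{21217}{52} - 331385 = - \frac{17210803}{52}$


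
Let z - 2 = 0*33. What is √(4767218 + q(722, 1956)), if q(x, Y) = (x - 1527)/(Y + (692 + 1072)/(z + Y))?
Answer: √17497178923790943078/1915806 ≈ 2183.4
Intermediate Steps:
z = 2 (z = 2 + 0*33 = 2 + 0 = 2)
q(x, Y) = (-1527 + x)/(Y + 1764/(2 + Y)) (q(x, Y) = (x - 1527)/(Y + (692 + 1072)/(2 + Y)) = (-1527 + x)/(Y + 1764/(2 + Y)))
√(4767218 + q(722, 1956)) = √(4767218 + (-3054 - 1527*1956 + 2*722 + 1956*722)/(1764 + 1956² + 2*1956)) = √(4767218 + (-3054 - 2986812 + 1444 + 1412232)/(1764 + 3825936 + 3912)) = √(4767218 - 1576190/3831612) = √(4767218 + (1/3831612)*(-1576190)) = √(4767218 - 788095/1915806) = √(9133064059613/1915806) = √17497178923790943078/1915806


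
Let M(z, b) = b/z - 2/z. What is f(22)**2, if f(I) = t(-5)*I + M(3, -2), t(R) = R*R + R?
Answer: 1731856/9 ≈ 1.9243e+5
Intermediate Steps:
t(R) = R + R**2 (t(R) = R**2 + R = R + R**2)
M(z, b) = -2/z + b/z
f(I) = -4/3 + 20*I (f(I) = (-5*(1 - 5))*I + (-2 - 2)/3 = (-5*(-4))*I + (1/3)*(-4) = 20*I - 4/3 = -4/3 + 20*I)
f(22)**2 = (-4/3 + 20*22)**2 = (-4/3 + 440)**2 = (1316/3)**2 = 1731856/9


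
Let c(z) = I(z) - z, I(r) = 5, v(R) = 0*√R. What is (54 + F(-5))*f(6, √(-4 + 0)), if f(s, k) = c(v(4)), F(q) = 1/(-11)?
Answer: 2965/11 ≈ 269.55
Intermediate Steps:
v(R) = 0
F(q) = -1/11
c(z) = 5 - z
f(s, k) = 5 (f(s, k) = 5 - 1*0 = 5 + 0 = 5)
(54 + F(-5))*f(6, √(-4 + 0)) = (54 - 1/11)*5 = (593/11)*5 = 2965/11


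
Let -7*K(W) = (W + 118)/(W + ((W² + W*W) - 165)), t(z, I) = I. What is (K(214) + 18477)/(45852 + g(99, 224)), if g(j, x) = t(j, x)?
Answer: 11852754967/29557155012 ≈ 0.40101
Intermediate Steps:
K(W) = -(118 + W)/(7*(-165 + W + 2*W²)) (K(W) = -(W + 118)/(7*(W + ((W² + W*W) - 165))) = -(118 + W)/(7*(W + ((W² + W²) - 165))) = -(118 + W)/(7*(W + (2*W² - 165))) = -(118 + W)/(7*(W + (-165 + 2*W²))) = -(118 + W)/(7*(-165 + W + 2*W²)))
g(j, x) = x
(K(214) + 18477)/(45852 + g(99, 224)) = ((-118 - 1*214)/(7*(-165 + 214 + 2*214²)) + 18477)/(45852 + 224) = ((-118 - 214)/(7*(-165 + 214 + 2*45796)) + 18477)/46076 = ((⅐)*(-332)/(-165 + 214 + 91592) + 18477)*(1/46076) = ((⅐)*(-332)/91641 + 18477)*(1/46076) = ((⅐)*(1/91641)*(-332) + 18477)*(1/46076) = (-332/641487 + 18477)*(1/46076) = (11852754967/641487)*(1/46076) = 11852754967/29557155012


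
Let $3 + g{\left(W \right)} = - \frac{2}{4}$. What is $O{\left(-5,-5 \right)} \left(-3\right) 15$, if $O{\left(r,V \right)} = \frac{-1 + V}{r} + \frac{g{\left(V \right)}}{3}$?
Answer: $- \frac{3}{2} \approx -1.5$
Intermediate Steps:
$g{\left(W \right)} = - \frac{7}{2}$ ($g{\left(W \right)} = -3 - \frac{2}{4} = -3 - \frac{1}{2} = - \frac{7}{2}$)
$O{\left(r,V \right)} = - \frac{7}{6} + \frac{-1 + V}{r}$ ($O{\left(r,V \right)} = \frac{-1 + V}{r} - \frac{7}{2 \cdot 3} = \frac{-1 + V}{r} - \frac{7}{6} = - \frac{7}{6} + \frac{-1 + V}{r}$)
$O{\left(-5,-5 \right)} \left(-3\right) 15 = \frac{-1 - 5 - - \frac{35}{6}}{-5} \left(-3\right) 15 = - \frac{-1 - 5 + \frac{35}{6}}{5} \left(-3\right) 15 = \left(- \frac{1}{5}\right) \left(- \frac{1}{6}\right) \left(-3\right) 15 = \frac{1}{30} \left(-3\right) 15 = \left(- \frac{1}{10}\right) 15 = - \frac{3}{2}$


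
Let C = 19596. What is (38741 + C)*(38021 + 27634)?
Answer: 3830115735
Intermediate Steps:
(38741 + C)*(38021 + 27634) = (38741 + 19596)*(38021 + 27634) = 58337*65655 = 3830115735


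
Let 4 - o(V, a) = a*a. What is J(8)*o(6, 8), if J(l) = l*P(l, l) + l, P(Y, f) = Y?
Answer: -4320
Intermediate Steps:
o(V, a) = 4 - a² (o(V, a) = 4 - a*a = 4 - a²)
J(l) = l + l² (J(l) = l*l + l = l² + l = l + l²)
J(8)*o(6, 8) = (8*(1 + 8))*(4 - 1*8²) = (8*9)*(4 - 1*64) = 72*(4 - 64) = 72*(-60) = -4320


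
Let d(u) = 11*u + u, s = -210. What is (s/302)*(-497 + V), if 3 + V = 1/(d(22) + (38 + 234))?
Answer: 28139895/80936 ≈ 347.68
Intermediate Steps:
d(u) = 12*u
V = -1607/536 (V = -3 + 1/(12*22 + (38 + 234)) = -3 + 1/(264 + 272) = -3 + 1/536 = -1607/536 ≈ -2.9981)
(s/302)*(-497 + V) = (-210/302)*(-497 - 1607/536) = -210*1/302*(-267999/536) = -105/151*(-267999/536) = 28139895/80936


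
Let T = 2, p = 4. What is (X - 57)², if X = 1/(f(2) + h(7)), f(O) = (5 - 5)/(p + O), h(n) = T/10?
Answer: 2704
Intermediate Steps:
h(n) = ⅕ (h(n) = 2/10 = 2*(⅒) = ⅕)
f(O) = 0 (f(O) = (5 - 5)/(4 + O) = 0/(4 + O) = 0)
X = 5 (X = 1/(0 + ⅕) = 1/(⅕) = 5)
(X - 57)² = (5 - 57)² = (-52)² = 2704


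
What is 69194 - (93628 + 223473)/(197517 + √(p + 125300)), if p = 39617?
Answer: 2699389076101951/39012800372 + 317101*√164917/39012800372 ≈ 69192.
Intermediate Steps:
69194 - (93628 + 223473)/(197517 + √(p + 125300)) = 69194 - (93628 + 223473)/(197517 + √(39617 + 125300)) = 69194 - 317101/(197517 + √164917)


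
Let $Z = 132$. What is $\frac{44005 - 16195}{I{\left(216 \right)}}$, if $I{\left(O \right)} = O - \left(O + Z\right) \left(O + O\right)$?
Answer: $- \frac{103}{556} \approx -0.18525$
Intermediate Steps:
$I{\left(O \right)} = O - 2 O \left(132 + O\right)$ ($I{\left(O \right)} = O - \left(O + 132\right) \left(O + O\right) = O - \left(132 + O\right) 2 O = O - 2 O \left(132 + O\right)$)
$\frac{44005 - 16195}{I{\left(216 \right)}} = \frac{44005 - 16195}{\left(-1\right) 216 \left(263 + 2 \cdot 216\right)} = \frac{44005 - 16195}{\left(-1\right) 216 \left(263 + 432\right)} = \frac{27810}{\left(-1\right) 216 \cdot 695} = \frac{27810}{-150120} = 27810 \left(- \frac{1}{150120}\right) = - \frac{103}{556}$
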